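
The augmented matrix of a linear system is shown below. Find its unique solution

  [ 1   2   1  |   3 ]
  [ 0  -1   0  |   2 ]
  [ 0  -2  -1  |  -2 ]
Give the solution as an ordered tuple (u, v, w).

(1, -2, 6)

R2 → -1·R2
  [ 1   2   1  |   3 ]
  [ 0   1   0  |  -2 ]
  [ 0  -2  -1  |  -2 ]
R3 → R3 + 2·R2
  [ 1  2   1  |   3 ]
  [ 0  1   0  |  -2 ]
  [ 0  0  -1  |  -6 ]
R3 → -1·R3
  [ 1  2  1  |   3 ]
  [ 0  1  0  |  -2 ]
  [ 0  0  1  |   6 ]
R1 → R1 − R3
  [ 1  2  0  |  -3 ]
  [ 0  1  0  |  -2 ]
  [ 0  0  1  |   6 ]
R1 → R1 − 2·R2
  [ 1  0  0  |   1 ]
  [ 0  1  0  |  -2 ]
  [ 0  0  1  |   6 ]
Reading off the last column: u = 1, v = -2, w = 6.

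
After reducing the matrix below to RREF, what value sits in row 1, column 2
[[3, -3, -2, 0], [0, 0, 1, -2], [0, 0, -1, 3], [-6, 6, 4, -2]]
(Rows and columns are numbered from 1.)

Multiply R1 by 1/3.
  [  1  -1  -2/3   0 ]
  [  0   0     1  -2 ]
  [  0   0    -1   3 ]
  [ -6   6     4  -2 ]
Add 6 times R1 to R4.
  [ 1  -1  -2/3   0 ]
  [ 0   0     1  -2 ]
  [ 0   0    -1   3 ]
  [ 0   0     0  -2 ]
Add R2 to R3.
  [ 1  -1  -2/3   0 ]
  [ 0   0     1  -2 ]
  [ 0   0     0   1 ]
  [ 0   0     0  -2 ]
Add 2 times R3 to R4.
  [ 1  -1  -2/3   0 ]
  [ 0   0     1  -2 ]
  [ 0   0     0   1 ]
  [ 0   0     0   0 ]
Add 2 times R3 to R2.
  [ 1  -1  -2/3  0 ]
  [ 0   0     1  0 ]
  [ 0   0     0  1 ]
  [ 0   0     0  0 ]
Add 2/3 times R2 to R1.
  [ 1  -1  0  0 ]
  [ 0   0  1  0 ]
  [ 0   0  0  1 ]
  [ 0   0  0  0 ]

-1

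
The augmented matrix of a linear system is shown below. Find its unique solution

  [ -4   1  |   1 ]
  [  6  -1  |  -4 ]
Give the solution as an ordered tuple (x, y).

r1 -> -1/4·r1
  [ 1  -1/4  |  -1/4 ]
  [ 6    -1  |    -4 ]
r2 -> r2 − 6·r1
  [ 1  -1/4  |  -1/4 ]
  [ 0   1/2  |  -5/2 ]
r2 -> 2·r2
  [ 1  -1/4  |  -1/4 ]
  [ 0     1  |    -5 ]
r1 -> r1 + 1/4·r2
  [ 1  0  |  -3/2 ]
  [ 0  1  |    -5 ]
Reading off the last column: x = -3/2, y = -5.

(-3/2, -5)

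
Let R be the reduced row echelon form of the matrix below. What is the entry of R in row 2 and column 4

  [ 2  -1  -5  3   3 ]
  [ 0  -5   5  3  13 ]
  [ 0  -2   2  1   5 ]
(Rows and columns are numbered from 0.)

1

ρ1 := 1/2·ρ1
  [ 1  -1/2  -5/2  3/2  3/2 ]
  [ 0    -5     5    3   13 ]
  [ 0    -2     2    1    5 ]
ρ2 := -1/5·ρ2
  [ 1  -1/2  -5/2   3/2    3/2 ]
  [ 0     1    -1  -3/5  -13/5 ]
  [ 0    -2     2     1      5 ]
ρ3 := ρ3 + 2·ρ2
  [ 1  -1/2  -5/2   3/2    3/2 ]
  [ 0     1    -1  -3/5  -13/5 ]
  [ 0     0     0  -1/5   -1/5 ]
ρ3 := -5·ρ3
  [ 1  -1/2  -5/2   3/2    3/2 ]
  [ 0     1    -1  -3/5  -13/5 ]
  [ 0     0     0     1      1 ]
ρ2 := ρ2 + 3/5·ρ3
  [ 1  -1/2  -5/2  3/2  3/2 ]
  [ 0     1    -1    0   -2 ]
  [ 0     0     0    1    1 ]
ρ1 := ρ1 − 3/2·ρ3
  [ 1  -1/2  -5/2  0   0 ]
  [ 0     1    -1  0  -2 ]
  [ 0     0     0  1   1 ]
ρ1 := ρ1 + 1/2·ρ2
  [ 1  0  -3  0  -1 ]
  [ 0  1  -1  0  -2 ]
  [ 0  0   0  1   1 ]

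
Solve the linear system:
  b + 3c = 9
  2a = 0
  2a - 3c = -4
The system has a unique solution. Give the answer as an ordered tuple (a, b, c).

Form the augmented matrix and row-reduce:
  [ 0  1   3  |   9 ]
  [ 2  0   0  |   0 ]
  [ 2  0  -3  |  -4 ]
r1 <-> r2
  [ 2  0   0  |   0 ]
  [ 0  1   3  |   9 ]
  [ 2  0  -3  |  -4 ]
r1 := 1/2·r1
  [ 1  0   0  |   0 ]
  [ 0  1   3  |   9 ]
  [ 2  0  -3  |  -4 ]
r3 := r3 − 2·r1
  [ 1  0   0  |   0 ]
  [ 0  1   3  |   9 ]
  [ 0  0  -3  |  -4 ]
r3 := -1/3·r3
  [ 1  0  0  |    0 ]
  [ 0  1  3  |    9 ]
  [ 0  0  1  |  4/3 ]
r2 := r2 − 3·r3
  [ 1  0  0  |    0 ]
  [ 0  1  0  |    5 ]
  [ 0  0  1  |  4/3 ]
Reading off the last column: a = 0, b = 5, c = 4/3.

(0, 5, 4/3)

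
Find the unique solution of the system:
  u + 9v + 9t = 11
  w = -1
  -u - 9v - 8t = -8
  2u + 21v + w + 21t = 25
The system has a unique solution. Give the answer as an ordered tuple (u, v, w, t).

(-1, -5/3, -1, 3)

Form the augmented matrix and row-reduce:
  [  1   9  0   9  |  11 ]
  [  0   0  1   0  |  -1 ]
  [ -1  -9  0  -8  |  -8 ]
  [  2  21  1  21  |  25 ]
ρ3 ← ρ3 + ρ1
ρ4 ← ρ4 − 2·ρ1
ρ2 <-> ρ4
ρ2 ← 1/3·ρ2
ρ3 <-> ρ4
ρ2 ← ρ2 − ρ4
ρ1 ← ρ1 − 9·ρ4
ρ2 ← ρ2 − 1/3·ρ3
ρ1 ← ρ1 − 9·ρ2
Reading off the last column: u = -1, v = -5/3, w = -1, t = 3.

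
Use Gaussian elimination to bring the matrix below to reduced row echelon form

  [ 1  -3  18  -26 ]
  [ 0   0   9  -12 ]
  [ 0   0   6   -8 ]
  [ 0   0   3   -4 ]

R2 -> 1/9·R2
  [ 1  -3  18   -26 ]
  [ 0   0   1  -4/3 ]
  [ 0   0   6    -8 ]
  [ 0   0   3    -4 ]
R3 -> R3 − 6·R2
  [ 1  -3  18   -26 ]
  [ 0   0   1  -4/3 ]
  [ 0   0   0     0 ]
  [ 0   0   3    -4 ]
R4 -> R4 − 3·R2
  [ 1  -3  18   -26 ]
  [ 0   0   1  -4/3 ]
  [ 0   0   0     0 ]
  [ 0   0   0     0 ]
R1 -> R1 − 18·R2
  [ 1  -3  0    -2 ]
  [ 0   0  1  -4/3 ]
  [ 0   0  0     0 ]
  [ 0   0  0     0 ]

[[1, -3, 0, -2], [0, 0, 1, -4/3], [0, 0, 0, 0], [0, 0, 0, 0]]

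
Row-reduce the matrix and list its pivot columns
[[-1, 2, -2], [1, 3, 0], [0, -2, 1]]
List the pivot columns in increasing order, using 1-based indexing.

1, 2, 3

ρ1 := -1·ρ1
ρ2 := ρ2 − ρ1
ρ2 := 1/5·ρ2
ρ3 := ρ3 + 2·ρ2
ρ3 := 5·ρ3
ρ2 := ρ2 + 2/5·ρ3
ρ1 := ρ1 − 2·ρ3
ρ1 := ρ1 + 2·ρ2
Pivot columns are the columns containing a leading 1.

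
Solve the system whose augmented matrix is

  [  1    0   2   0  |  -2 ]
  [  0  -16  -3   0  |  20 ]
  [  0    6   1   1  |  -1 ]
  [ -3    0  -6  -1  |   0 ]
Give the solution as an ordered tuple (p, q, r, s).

(6, -1/2, -4, 6)

r4 := r4 + 3·r1
  [ 1    0   2   0  |  -2 ]
  [ 0  -16  -3   0  |  20 ]
  [ 0    6   1   1  |  -1 ]
  [ 0    0   0  -1  |  -6 ]
r2 := -1/16·r2
  [ 1  0     2   0  |    -2 ]
  [ 0  1  3/16   0  |  -5/4 ]
  [ 0  6     1   1  |    -1 ]
  [ 0  0     0  -1  |    -6 ]
r3 := r3 − 6·r2
  [ 1  0     2   0  |    -2 ]
  [ 0  1  3/16   0  |  -5/4 ]
  [ 0  0  -1/8   1  |  13/2 ]
  [ 0  0     0  -1  |    -6 ]
r3 := -8·r3
  [ 1  0     2   0  |    -2 ]
  [ 0  1  3/16   0  |  -5/4 ]
  [ 0  0     1  -8  |   -52 ]
  [ 0  0     0  -1  |    -6 ]
r4 := -1·r4
  [ 1  0     2   0  |    -2 ]
  [ 0  1  3/16   0  |  -5/4 ]
  [ 0  0     1  -8  |   -52 ]
  [ 0  0     0   1  |     6 ]
r3 := r3 + 8·r4
  [ 1  0     2  0  |    -2 ]
  [ 0  1  3/16  0  |  -5/4 ]
  [ 0  0     1  0  |    -4 ]
  [ 0  0     0  1  |     6 ]
r2 := r2 − 3/16·r3
  [ 1  0  2  0  |    -2 ]
  [ 0  1  0  0  |  -1/2 ]
  [ 0  0  1  0  |    -4 ]
  [ 0  0  0  1  |     6 ]
r1 := r1 − 2·r3
  [ 1  0  0  0  |     6 ]
  [ 0  1  0  0  |  -1/2 ]
  [ 0  0  1  0  |    -4 ]
  [ 0  0  0  1  |     6 ]
Reading off the last column: p = 6, q = -1/2, r = -4, s = 6.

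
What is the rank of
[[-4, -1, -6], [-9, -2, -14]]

rank = 2

r1 := -1/4·r1
r2 := r2 + 9·r1
r2 := 4·r2
r1 := r1 − 1/4·r2
The reduced form has 2 nonzero rows.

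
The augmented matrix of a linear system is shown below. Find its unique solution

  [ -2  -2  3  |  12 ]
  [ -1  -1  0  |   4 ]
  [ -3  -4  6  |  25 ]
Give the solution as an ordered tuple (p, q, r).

(1, -5, 4/3)

R1 → -1/2·R1
R2 → R2 + R1
R3 → R3 + 3·R1
R2 <-> R3
R2 → -1·R2
R3 → -2/3·R3
R2 → R2 + 3/2·R3
R1 → R1 + 3/2·R3
R1 → R1 − R2
Reading off the last column: p = 1, q = -5, r = 4/3.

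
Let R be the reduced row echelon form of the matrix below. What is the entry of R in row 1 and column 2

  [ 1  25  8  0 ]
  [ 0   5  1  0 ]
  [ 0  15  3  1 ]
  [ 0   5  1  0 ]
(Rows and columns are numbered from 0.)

r2 ← 1/5·r2
  [ 1  25    8  0 ]
  [ 0   1  1/5  0 ]
  [ 0  15    3  1 ]
  [ 0   5    1  0 ]
r3 ← r3 − 15·r2
  [ 1  25    8  0 ]
  [ 0   1  1/5  0 ]
  [ 0   0    0  1 ]
  [ 0   5    1  0 ]
r4 ← r4 − 5·r2
  [ 1  25    8  0 ]
  [ 0   1  1/5  0 ]
  [ 0   0    0  1 ]
  [ 0   0    0  0 ]
r1 ← r1 − 25·r2
  [ 1  0    3  0 ]
  [ 0  1  1/5  0 ]
  [ 0  0    0  1 ]
  [ 0  0    0  0 ]

1/5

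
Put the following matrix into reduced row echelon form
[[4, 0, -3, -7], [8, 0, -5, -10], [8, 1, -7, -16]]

[[1, 0, 0, 5/4], [0, 1, 0, 2], [0, 0, 1, 4]]

Multiply R1 by 1/4.
  [ 1  0  -3/4  -7/4 ]
  [ 8  0    -5   -10 ]
  [ 8  1    -7   -16 ]
Subtract 8 times R1 from R2.
  [ 1  0  -3/4  -7/4 ]
  [ 0  0     1     4 ]
  [ 8  1    -7   -16 ]
Subtract 8 times R1 from R3.
  [ 1  0  -3/4  -7/4 ]
  [ 0  0     1     4 ]
  [ 0  1    -1    -2 ]
Swap R2 and R3.
  [ 1  0  -3/4  -7/4 ]
  [ 0  1    -1    -2 ]
  [ 0  0     1     4 ]
Add R3 to R2.
  [ 1  0  -3/4  -7/4 ]
  [ 0  1     0     2 ]
  [ 0  0     1     4 ]
Add 3/4 times R3 to R1.
  [ 1  0  0  5/4 ]
  [ 0  1  0    2 ]
  [ 0  0  1    4 ]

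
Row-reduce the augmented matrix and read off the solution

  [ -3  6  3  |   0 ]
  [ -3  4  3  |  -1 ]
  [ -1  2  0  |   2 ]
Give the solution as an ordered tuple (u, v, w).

ρ1 ← -1/3·ρ1
  [  1  -2  -1  |   0 ]
  [ -3   4   3  |  -1 ]
  [ -1   2   0  |   2 ]
ρ2 ← ρ2 + 3·ρ1
  [  1  -2  -1  |   0 ]
  [  0  -2   0  |  -1 ]
  [ -1   2   0  |   2 ]
ρ3 ← ρ3 + ρ1
  [ 1  -2  -1  |   0 ]
  [ 0  -2   0  |  -1 ]
  [ 0   0  -1  |   2 ]
ρ2 ← -1/2·ρ2
  [ 1  -2  -1  |    0 ]
  [ 0   1   0  |  1/2 ]
  [ 0   0  -1  |    2 ]
ρ3 ← -1·ρ3
  [ 1  -2  -1  |    0 ]
  [ 0   1   0  |  1/2 ]
  [ 0   0   1  |   -2 ]
ρ1 ← ρ1 + ρ3
  [ 1  -2  0  |   -2 ]
  [ 0   1  0  |  1/2 ]
  [ 0   0  1  |   -2 ]
ρ1 ← ρ1 + 2·ρ2
  [ 1  0  0  |   -1 ]
  [ 0  1  0  |  1/2 ]
  [ 0  0  1  |   -2 ]
Reading off the last column: u = -1, v = 1/2, w = -2.

(-1, 1/2, -2)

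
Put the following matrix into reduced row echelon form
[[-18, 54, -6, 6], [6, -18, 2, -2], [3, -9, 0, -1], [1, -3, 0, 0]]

r1 := -1/18·r1
  [ 1   -3  1/3  -1/3 ]
  [ 6  -18    2    -2 ]
  [ 3   -9    0    -1 ]
  [ 1   -3    0     0 ]
r2 := r2 − 6·r1
  [ 1  -3  1/3  -1/3 ]
  [ 0   0    0     0 ]
  [ 3  -9    0    -1 ]
  [ 1  -3    0     0 ]
r3 := r3 − 3·r1
  [ 1  -3  1/3  -1/3 ]
  [ 0   0    0     0 ]
  [ 0   0   -1     0 ]
  [ 1  -3    0     0 ]
r4 := r4 − r1
  [ 1  -3   1/3  -1/3 ]
  [ 0   0     0     0 ]
  [ 0   0    -1     0 ]
  [ 0   0  -1/3   1/3 ]
r2 <-> r3
  [ 1  -3   1/3  -1/3 ]
  [ 0   0    -1     0 ]
  [ 0   0     0     0 ]
  [ 0   0  -1/3   1/3 ]
r2 := -1·r2
  [ 1  -3   1/3  -1/3 ]
  [ 0   0     1     0 ]
  [ 0   0     0     0 ]
  [ 0   0  -1/3   1/3 ]
r4 := r4 + 1/3·r2
  [ 1  -3  1/3  -1/3 ]
  [ 0   0    1     0 ]
  [ 0   0    0     0 ]
  [ 0   0    0   1/3 ]
r3 <-> r4
  [ 1  -3  1/3  -1/3 ]
  [ 0   0    1     0 ]
  [ 0   0    0   1/3 ]
  [ 0   0    0     0 ]
r3 := 3·r3
  [ 1  -3  1/3  -1/3 ]
  [ 0   0    1     0 ]
  [ 0   0    0     1 ]
  [ 0   0    0     0 ]
r1 := r1 + 1/3·r3
  [ 1  -3  1/3  0 ]
  [ 0   0    1  0 ]
  [ 0   0    0  1 ]
  [ 0   0    0  0 ]
r1 := r1 − 1/3·r2
  [ 1  -3  0  0 ]
  [ 0   0  1  0 ]
  [ 0   0  0  1 ]
  [ 0   0  0  0 ]

[[1, -3, 0, 0], [0, 0, 1, 0], [0, 0, 0, 1], [0, 0, 0, 0]]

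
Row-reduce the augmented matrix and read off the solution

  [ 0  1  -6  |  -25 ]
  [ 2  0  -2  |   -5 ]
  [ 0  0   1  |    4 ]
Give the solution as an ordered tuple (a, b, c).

r1 <=> r2
  [ 2  0  -2  |   -5 ]
  [ 0  1  -6  |  -25 ]
  [ 0  0   1  |    4 ]
r1 ← 1/2·r1
  [ 1  0  -1  |  -5/2 ]
  [ 0  1  -6  |   -25 ]
  [ 0  0   1  |     4 ]
r2 ← r2 + 6·r3
  [ 1  0  -1  |  -5/2 ]
  [ 0  1   0  |    -1 ]
  [ 0  0   1  |     4 ]
r1 ← r1 + r3
  [ 1  0  0  |  3/2 ]
  [ 0  1  0  |   -1 ]
  [ 0  0  1  |    4 ]
Reading off the last column: a = 3/2, b = -1, c = 4.

(3/2, -1, 4)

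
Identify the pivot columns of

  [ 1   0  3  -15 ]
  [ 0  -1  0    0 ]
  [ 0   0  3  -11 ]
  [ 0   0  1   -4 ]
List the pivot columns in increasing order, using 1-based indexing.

1, 2, 3, 4

Multiply R2 by -1.
  [ 1  0  3  -15 ]
  [ 0  1  0    0 ]
  [ 0  0  3  -11 ]
  [ 0  0  1   -4 ]
Multiply R3 by 1/3.
  [ 1  0  3    -15 ]
  [ 0  1  0      0 ]
  [ 0  0  1  -11/3 ]
  [ 0  0  1     -4 ]
Subtract R3 from R4.
  [ 1  0  3    -15 ]
  [ 0  1  0      0 ]
  [ 0  0  1  -11/3 ]
  [ 0  0  0   -1/3 ]
Multiply R4 by -3.
  [ 1  0  3    -15 ]
  [ 0  1  0      0 ]
  [ 0  0  1  -11/3 ]
  [ 0  0  0      1 ]
Add 11/3 times R4 to R3.
  [ 1  0  3  -15 ]
  [ 0  1  0    0 ]
  [ 0  0  1    0 ]
  [ 0  0  0    1 ]
Add 15 times R4 to R1.
  [ 1  0  3  0 ]
  [ 0  1  0  0 ]
  [ 0  0  1  0 ]
  [ 0  0  0  1 ]
Subtract 3 times R3 from R1.
  [ 1  0  0  0 ]
  [ 0  1  0  0 ]
  [ 0  0  1  0 ]
  [ 0  0  0  1 ]
Pivot columns are the columns containing a leading 1.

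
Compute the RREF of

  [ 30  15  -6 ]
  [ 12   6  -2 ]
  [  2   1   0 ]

R1 → 1/30·R1
  [  1  1/2  -1/5 ]
  [ 12    6    -2 ]
  [  2    1     0 ]
R2 → R2 − 12·R1
  [ 1  1/2  -1/5 ]
  [ 0    0   2/5 ]
  [ 2    1     0 ]
R3 → R3 − 2·R1
  [ 1  1/2  -1/5 ]
  [ 0    0   2/5 ]
  [ 0    0   2/5 ]
R2 → 5/2·R2
  [ 1  1/2  -1/5 ]
  [ 0    0     1 ]
  [ 0    0   2/5 ]
R3 → R3 − 2/5·R2
  [ 1  1/2  -1/5 ]
  [ 0    0     1 ]
  [ 0    0     0 ]
R1 → R1 + 1/5·R2
  [ 1  1/2  0 ]
  [ 0    0  1 ]
  [ 0    0  0 ]

[[1, 1/2, 0], [0, 0, 1], [0, 0, 0]]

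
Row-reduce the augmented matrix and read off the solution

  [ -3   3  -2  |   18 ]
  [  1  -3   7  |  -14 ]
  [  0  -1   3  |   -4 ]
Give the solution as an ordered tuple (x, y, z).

(-2, 4, 0)

Multiply ρ1 by -1/3.
  [ 1  -1  2/3  |   -6 ]
  [ 1  -3    7  |  -14 ]
  [ 0  -1    3  |   -4 ]
Subtract ρ1 from ρ2.
  [ 1  -1   2/3  |  -6 ]
  [ 0  -2  19/3  |  -8 ]
  [ 0  -1     3  |  -4 ]
Multiply ρ2 by -1/2.
  [ 1  -1    2/3  |  -6 ]
  [ 0   1  -19/6  |   4 ]
  [ 0  -1      3  |  -4 ]
Add ρ2 to ρ3.
  [ 1  -1    2/3  |  -6 ]
  [ 0   1  -19/6  |   4 ]
  [ 0   0   -1/6  |   0 ]
Multiply ρ3 by -6.
  [ 1  -1    2/3  |  -6 ]
  [ 0   1  -19/6  |   4 ]
  [ 0   0      1  |   0 ]
Add 19/6 times ρ3 to ρ2.
  [ 1  -1  2/3  |  -6 ]
  [ 0   1    0  |   4 ]
  [ 0   0    1  |   0 ]
Subtract 2/3 times ρ3 from ρ1.
  [ 1  -1  0  |  -6 ]
  [ 0   1  0  |   4 ]
  [ 0   0  1  |   0 ]
Add ρ2 to ρ1.
  [ 1  0  0  |  -2 ]
  [ 0  1  0  |   4 ]
  [ 0  0  1  |   0 ]
Reading off the last column: x = -2, y = 4, z = 0.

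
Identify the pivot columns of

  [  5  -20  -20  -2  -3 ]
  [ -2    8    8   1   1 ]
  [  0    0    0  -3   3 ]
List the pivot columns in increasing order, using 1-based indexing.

1, 4

Multiply R1 by 1/5.
Add 2 times R1 to R2.
Multiply R2 by 5.
Add 3 times R2 to R3.
Add 2/5 times R2 to R1.
Pivot columns are the columns containing a leading 1.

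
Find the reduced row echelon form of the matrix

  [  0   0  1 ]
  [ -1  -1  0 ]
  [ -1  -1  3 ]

R1 <=> R2
  [ -1  -1  0 ]
  [  0   0  1 ]
  [ -1  -1  3 ]
R1 := -1·R1
  [  1   1  0 ]
  [  0   0  1 ]
  [ -1  -1  3 ]
R3 := R3 + R1
  [ 1  1  0 ]
  [ 0  0  1 ]
  [ 0  0  3 ]
R3 := R3 − 3·R2
  [ 1  1  0 ]
  [ 0  0  1 ]
  [ 0  0  0 ]

[[1, 1, 0], [0, 0, 1], [0, 0, 0]]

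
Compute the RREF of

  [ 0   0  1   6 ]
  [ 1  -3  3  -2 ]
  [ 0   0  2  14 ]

R1 <-> R2
  [ 1  -3  3  -2 ]
  [ 0   0  1   6 ]
  [ 0   0  2  14 ]
R3 := R3 − 2·R2
  [ 1  -3  3  -2 ]
  [ 0   0  1   6 ]
  [ 0   0  0   2 ]
R3 := 1/2·R3
  [ 1  -3  3  -2 ]
  [ 0   0  1   6 ]
  [ 0   0  0   1 ]
R2 := R2 − 6·R3
  [ 1  -3  3  -2 ]
  [ 0   0  1   0 ]
  [ 0   0  0   1 ]
R1 := R1 + 2·R3
  [ 1  -3  3  0 ]
  [ 0   0  1  0 ]
  [ 0   0  0  1 ]
R1 := R1 − 3·R2
  [ 1  -3  0  0 ]
  [ 0   0  1  0 ]
  [ 0   0  0  1 ]

[[1, -3, 0, 0], [0, 0, 1, 0], [0, 0, 0, 1]]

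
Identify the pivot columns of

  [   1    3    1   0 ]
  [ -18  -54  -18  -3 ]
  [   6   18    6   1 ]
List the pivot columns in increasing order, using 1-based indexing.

1, 4

r2 := r2 + 18·r1
r3 := r3 − 6·r1
r2 := -1/3·r2
r3 := r3 − r2
Pivot columns are the columns containing a leading 1.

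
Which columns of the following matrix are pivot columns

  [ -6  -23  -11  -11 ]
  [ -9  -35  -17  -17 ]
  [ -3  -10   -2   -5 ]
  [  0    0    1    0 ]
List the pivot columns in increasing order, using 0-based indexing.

Multiply ρ1 by -1/6.
Add 9 times ρ1 to ρ2.
Add 3 times ρ1 to ρ3.
Multiply ρ2 by -2.
Subtract 3/2 times ρ2 from ρ3.
Multiply ρ3 by 1/2.
Subtract ρ3 from ρ4.
Multiply ρ4 by 2.
Add 1/2 times ρ4 to ρ3.
Subtract ρ4 from ρ2.
Subtract 11/6 times ρ4 from ρ1.
Subtract ρ3 from ρ2.
Subtract 11/6 times ρ3 from ρ1.
Subtract 23/6 times ρ2 from ρ1.
Pivot columns are the columns containing a leading 1.

0, 1, 2, 3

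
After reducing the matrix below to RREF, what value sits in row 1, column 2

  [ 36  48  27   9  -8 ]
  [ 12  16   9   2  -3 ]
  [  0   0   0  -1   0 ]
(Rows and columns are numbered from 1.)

Multiply R1 by 1/36.
  [  1  4/3  3/4  1/4  -2/9 ]
  [ 12   16    9    2    -3 ]
  [  0    0    0   -1     0 ]
Subtract 12 times R1 from R2.
  [ 1  4/3  3/4  1/4  -2/9 ]
  [ 0    0    0   -1  -1/3 ]
  [ 0    0    0   -1     0 ]
Multiply R2 by -1.
  [ 1  4/3  3/4  1/4  -2/9 ]
  [ 0    0    0    1   1/3 ]
  [ 0    0    0   -1     0 ]
Add R2 to R3.
  [ 1  4/3  3/4  1/4  -2/9 ]
  [ 0    0    0    1   1/3 ]
  [ 0    0    0    0   1/3 ]
Multiply R3 by 3.
  [ 1  4/3  3/4  1/4  -2/9 ]
  [ 0    0    0    1   1/3 ]
  [ 0    0    0    0     1 ]
Subtract 1/3 times R3 from R2.
  [ 1  4/3  3/4  1/4  -2/9 ]
  [ 0    0    0    1     0 ]
  [ 0    0    0    0     1 ]
Add 2/9 times R3 to R1.
  [ 1  4/3  3/4  1/4  0 ]
  [ 0    0    0    1  0 ]
  [ 0    0    0    0  1 ]
Subtract 1/4 times R2 from R1.
  [ 1  4/3  3/4  0  0 ]
  [ 0    0    0  1  0 ]
  [ 0    0    0  0  1 ]

4/3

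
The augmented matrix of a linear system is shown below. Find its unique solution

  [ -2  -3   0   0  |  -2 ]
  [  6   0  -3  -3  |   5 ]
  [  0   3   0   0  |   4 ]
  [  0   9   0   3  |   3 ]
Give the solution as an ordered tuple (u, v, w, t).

ρ1 -> -1/2·ρ1
  [ 1  3/2   0   0  |  1 ]
  [ 6    0  -3  -3  |  5 ]
  [ 0    3   0   0  |  4 ]
  [ 0    9   0   3  |  3 ]
ρ2 -> ρ2 − 6·ρ1
  [ 1  3/2   0   0  |   1 ]
  [ 0   -9  -3  -3  |  -1 ]
  [ 0    3   0   0  |   4 ]
  [ 0    9   0   3  |   3 ]
ρ2 -> -1/9·ρ2
  [ 1  3/2    0    0  |    1 ]
  [ 0    1  1/3  1/3  |  1/9 ]
  [ 0    3    0    0  |    4 ]
  [ 0    9    0    3  |    3 ]
ρ3 -> ρ3 − 3·ρ2
  [ 1  3/2    0    0  |     1 ]
  [ 0    1  1/3  1/3  |   1/9 ]
  [ 0    0   -1   -1  |  11/3 ]
  [ 0    9    0    3  |     3 ]
ρ4 -> ρ4 − 9·ρ2
  [ 1  3/2    0    0  |     1 ]
  [ 0    1  1/3  1/3  |   1/9 ]
  [ 0    0   -1   -1  |  11/3 ]
  [ 0    0   -3    0  |     2 ]
ρ3 -> -1·ρ3
  [ 1  3/2    0    0  |      1 ]
  [ 0    1  1/3  1/3  |    1/9 ]
  [ 0    0    1    1  |  -11/3 ]
  [ 0    0   -3    0  |      2 ]
ρ4 -> ρ4 + 3·ρ3
  [ 1  3/2    0    0  |      1 ]
  [ 0    1  1/3  1/3  |    1/9 ]
  [ 0    0    1    1  |  -11/3 ]
  [ 0    0    0    3  |     -9 ]
ρ4 -> 1/3·ρ4
  [ 1  3/2    0    0  |      1 ]
  [ 0    1  1/3  1/3  |    1/9 ]
  [ 0    0    1    1  |  -11/3 ]
  [ 0    0    0    1  |     -3 ]
ρ3 -> ρ3 − ρ4
  [ 1  3/2    0    0  |     1 ]
  [ 0    1  1/3  1/3  |   1/9 ]
  [ 0    0    1    0  |  -2/3 ]
  [ 0    0    0    1  |    -3 ]
ρ2 -> ρ2 − 1/3·ρ4
  [ 1  3/2    0  0  |     1 ]
  [ 0    1  1/3  0  |  10/9 ]
  [ 0    0    1  0  |  -2/3 ]
  [ 0    0    0  1  |    -3 ]
ρ2 -> ρ2 − 1/3·ρ3
  [ 1  3/2  0  0  |     1 ]
  [ 0    1  0  0  |   4/3 ]
  [ 0    0  1  0  |  -2/3 ]
  [ 0    0  0  1  |    -3 ]
ρ1 -> ρ1 − 3/2·ρ2
  [ 1  0  0  0  |    -1 ]
  [ 0  1  0  0  |   4/3 ]
  [ 0  0  1  0  |  -2/3 ]
  [ 0  0  0  1  |    -3 ]
Reading off the last column: u = -1, v = 4/3, w = -2/3, t = -3.

(-1, 4/3, -2/3, -3)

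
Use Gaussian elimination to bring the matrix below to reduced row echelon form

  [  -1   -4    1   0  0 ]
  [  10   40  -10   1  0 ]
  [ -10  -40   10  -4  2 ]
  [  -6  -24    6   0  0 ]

R1 → -1·R1
  [   1    4   -1   0  0 ]
  [  10   40  -10   1  0 ]
  [ -10  -40   10  -4  2 ]
  [  -6  -24    6   0  0 ]
R2 → R2 − 10·R1
  [   1    4  -1   0  0 ]
  [   0    0   0   1  0 ]
  [ -10  -40  10  -4  2 ]
  [  -6  -24   6   0  0 ]
R3 → R3 + 10·R1
  [  1    4  -1   0  0 ]
  [  0    0   0   1  0 ]
  [  0    0   0  -4  2 ]
  [ -6  -24   6   0  0 ]
R4 → R4 + 6·R1
  [ 1  4  -1   0  0 ]
  [ 0  0   0   1  0 ]
  [ 0  0   0  -4  2 ]
  [ 0  0   0   0  0 ]
R3 → R3 + 4·R2
  [ 1  4  -1  0  0 ]
  [ 0  0   0  1  0 ]
  [ 0  0   0  0  2 ]
  [ 0  0   0  0  0 ]
R3 → 1/2·R3
  [ 1  4  -1  0  0 ]
  [ 0  0   0  1  0 ]
  [ 0  0   0  0  1 ]
  [ 0  0   0  0  0 ]

[[1, 4, -1, 0, 0], [0, 0, 0, 1, 0], [0, 0, 0, 0, 1], [0, 0, 0, 0, 0]]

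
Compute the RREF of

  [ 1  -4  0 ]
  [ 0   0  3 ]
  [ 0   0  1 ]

[[1, -4, 0], [0, 0, 1], [0, 0, 0]]

R2 → 1/3·R2
  [ 1  -4  0 ]
  [ 0   0  1 ]
  [ 0   0  1 ]
R3 → R3 − R2
  [ 1  -4  0 ]
  [ 0   0  1 ]
  [ 0   0  0 ]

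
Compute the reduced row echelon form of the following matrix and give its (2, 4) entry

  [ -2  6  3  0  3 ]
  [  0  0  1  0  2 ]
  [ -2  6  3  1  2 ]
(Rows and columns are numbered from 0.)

-1

Multiply R1 by -1/2.
  [  1  -3  -3/2  0  -3/2 ]
  [  0   0     1  0     2 ]
  [ -2   6     3  1     2 ]
Add 2 times R1 to R3.
  [ 1  -3  -3/2  0  -3/2 ]
  [ 0   0     1  0     2 ]
  [ 0   0     0  1    -1 ]
Add 3/2 times R2 to R1.
  [ 1  -3  0  0  3/2 ]
  [ 0   0  1  0    2 ]
  [ 0   0  0  1   -1 ]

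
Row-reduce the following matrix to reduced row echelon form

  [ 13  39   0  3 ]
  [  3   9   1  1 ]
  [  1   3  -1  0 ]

[[1, 3, 0, 0], [0, 0, 1, 0], [0, 0, 0, 1]]

r1 -> 1/13·r1
  [ 1  3   0  3/13 ]
  [ 3  9   1     1 ]
  [ 1  3  -1     0 ]
r2 -> r2 − 3·r1
  [ 1  3   0  3/13 ]
  [ 0  0   1  4/13 ]
  [ 1  3  -1     0 ]
r3 -> r3 − r1
  [ 1  3   0   3/13 ]
  [ 0  0   1   4/13 ]
  [ 0  0  -1  -3/13 ]
r3 -> r3 + r2
  [ 1  3  0  3/13 ]
  [ 0  0  1  4/13 ]
  [ 0  0  0  1/13 ]
r3 -> 13·r3
  [ 1  3  0  3/13 ]
  [ 0  0  1  4/13 ]
  [ 0  0  0     1 ]
r2 -> r2 − 4/13·r3
  [ 1  3  0  3/13 ]
  [ 0  0  1     0 ]
  [ 0  0  0     1 ]
r1 -> r1 − 3/13·r3
  [ 1  3  0  0 ]
  [ 0  0  1  0 ]
  [ 0  0  0  1 ]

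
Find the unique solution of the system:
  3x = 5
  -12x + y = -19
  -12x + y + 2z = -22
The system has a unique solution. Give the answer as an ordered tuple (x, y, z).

Form the augmented matrix and row-reduce:
  [   3  0  0  |    5 ]
  [ -12  1  0  |  -19 ]
  [ -12  1  2  |  -22 ]
Multiply r1 by 1/3.
  [   1  0  0  |  5/3 ]
  [ -12  1  0  |  -19 ]
  [ -12  1  2  |  -22 ]
Add 12 times r1 to r2.
  [   1  0  0  |  5/3 ]
  [   0  1  0  |    1 ]
  [ -12  1  2  |  -22 ]
Add 12 times r1 to r3.
  [ 1  0  0  |  5/3 ]
  [ 0  1  0  |    1 ]
  [ 0  1  2  |   -2 ]
Subtract r2 from r3.
  [ 1  0  0  |  5/3 ]
  [ 0  1  0  |    1 ]
  [ 0  0  2  |   -3 ]
Multiply r3 by 1/2.
  [ 1  0  0  |   5/3 ]
  [ 0  1  0  |     1 ]
  [ 0  0  1  |  -3/2 ]
Reading off the last column: x = 5/3, y = 1, z = -3/2.

(5/3, 1, -3/2)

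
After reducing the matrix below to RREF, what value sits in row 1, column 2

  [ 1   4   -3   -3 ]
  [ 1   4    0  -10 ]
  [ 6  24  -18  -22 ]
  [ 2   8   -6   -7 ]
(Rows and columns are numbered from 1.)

4

ρ2 := ρ2 − ρ1
  [ 1   4   -3   -3 ]
  [ 0   0    3   -7 ]
  [ 6  24  -18  -22 ]
  [ 2   8   -6   -7 ]
ρ3 := ρ3 − 6·ρ1
  [ 1  4  -3  -3 ]
  [ 0  0   3  -7 ]
  [ 0  0   0  -4 ]
  [ 2  8  -6  -7 ]
ρ4 := ρ4 − 2·ρ1
  [ 1  4  -3  -3 ]
  [ 0  0   3  -7 ]
  [ 0  0   0  -4 ]
  [ 0  0   0  -1 ]
ρ2 := 1/3·ρ2
  [ 1  4  -3    -3 ]
  [ 0  0   1  -7/3 ]
  [ 0  0   0    -4 ]
  [ 0  0   0    -1 ]
ρ3 := -1/4·ρ3
  [ 1  4  -3    -3 ]
  [ 0  0   1  -7/3 ]
  [ 0  0   0     1 ]
  [ 0  0   0    -1 ]
ρ4 := ρ4 + ρ3
  [ 1  4  -3    -3 ]
  [ 0  0   1  -7/3 ]
  [ 0  0   0     1 ]
  [ 0  0   0     0 ]
ρ2 := ρ2 + 7/3·ρ3
  [ 1  4  -3  -3 ]
  [ 0  0   1   0 ]
  [ 0  0   0   1 ]
  [ 0  0   0   0 ]
ρ1 := ρ1 + 3·ρ3
  [ 1  4  -3  0 ]
  [ 0  0   1  0 ]
  [ 0  0   0  1 ]
  [ 0  0   0  0 ]
ρ1 := ρ1 + 3·ρ2
  [ 1  4  0  0 ]
  [ 0  0  1  0 ]
  [ 0  0  0  1 ]
  [ 0  0  0  0 ]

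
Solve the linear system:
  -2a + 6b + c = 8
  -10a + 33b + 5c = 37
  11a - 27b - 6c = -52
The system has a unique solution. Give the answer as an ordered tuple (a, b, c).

(-5, -1, 4)

Form the augmented matrix and row-reduce:
  [  -2    6   1  |    8 ]
  [ -10   33   5  |   37 ]
  [  11  -27  -6  |  -52 ]
R1 ← -1/2·R1
  [   1   -3  -1/2  |   -4 ]
  [ -10   33     5  |   37 ]
  [  11  -27    -6  |  -52 ]
R2 ← R2 + 10·R1
  [  1   -3  -1/2  |   -4 ]
  [  0    3     0  |   -3 ]
  [ 11  -27    -6  |  -52 ]
R3 ← R3 − 11·R1
  [ 1  -3  -1/2  |  -4 ]
  [ 0   3     0  |  -3 ]
  [ 0   6  -1/2  |  -8 ]
R2 ← 1/3·R2
  [ 1  -3  -1/2  |  -4 ]
  [ 0   1     0  |  -1 ]
  [ 0   6  -1/2  |  -8 ]
R3 ← R3 − 6·R2
  [ 1  -3  -1/2  |  -4 ]
  [ 0   1     0  |  -1 ]
  [ 0   0  -1/2  |  -2 ]
R3 ← -2·R3
  [ 1  -3  -1/2  |  -4 ]
  [ 0   1     0  |  -1 ]
  [ 0   0     1  |   4 ]
R1 ← R1 + 1/2·R3
  [ 1  -3  0  |  -2 ]
  [ 0   1  0  |  -1 ]
  [ 0   0  1  |   4 ]
R1 ← R1 + 3·R2
  [ 1  0  0  |  -5 ]
  [ 0  1  0  |  -1 ]
  [ 0  0  1  |   4 ]
Reading off the last column: a = -5, b = -1, c = 4.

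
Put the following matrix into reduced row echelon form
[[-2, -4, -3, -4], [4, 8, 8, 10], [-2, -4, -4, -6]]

[[1, 2, 0, 0], [0, 0, 1, 0], [0, 0, 0, 1]]

ρ1 -> -1/2·ρ1
  [  1   2  3/2   2 ]
  [  4   8    8  10 ]
  [ -2  -4   -4  -6 ]
ρ2 -> ρ2 − 4·ρ1
  [  1   2  3/2   2 ]
  [  0   0    2   2 ]
  [ -2  -4   -4  -6 ]
ρ3 -> ρ3 + 2·ρ1
  [ 1  2  3/2   2 ]
  [ 0  0    2   2 ]
  [ 0  0   -1  -2 ]
ρ2 -> 1/2·ρ2
  [ 1  2  3/2   2 ]
  [ 0  0    1   1 ]
  [ 0  0   -1  -2 ]
ρ3 -> ρ3 + ρ2
  [ 1  2  3/2   2 ]
  [ 0  0    1   1 ]
  [ 0  0    0  -1 ]
ρ3 -> -1·ρ3
  [ 1  2  3/2  2 ]
  [ 0  0    1  1 ]
  [ 0  0    0  1 ]
ρ2 -> ρ2 − ρ3
  [ 1  2  3/2  2 ]
  [ 0  0    1  0 ]
  [ 0  0    0  1 ]
ρ1 -> ρ1 − 2·ρ3
  [ 1  2  3/2  0 ]
  [ 0  0    1  0 ]
  [ 0  0    0  1 ]
ρ1 -> ρ1 − 3/2·ρ2
  [ 1  2  0  0 ]
  [ 0  0  1  0 ]
  [ 0  0  0  1 ]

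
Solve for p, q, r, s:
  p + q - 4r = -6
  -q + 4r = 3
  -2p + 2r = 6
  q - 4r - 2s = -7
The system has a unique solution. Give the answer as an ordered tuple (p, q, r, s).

(-3, -3, 0, 2)

Form the augmented matrix and row-reduce:
  [  1   1  -4   0  |  -6 ]
  [  0  -1   4   0  |   3 ]
  [ -2   0   2   0  |   6 ]
  [  0   1  -4  -2  |  -7 ]
r3 ← r3 + 2·r1
  [ 1   1  -4   0  |  -6 ]
  [ 0  -1   4   0  |   3 ]
  [ 0   2  -6   0  |  -6 ]
  [ 0   1  -4  -2  |  -7 ]
r2 ← -1·r2
  [ 1  1  -4   0  |  -6 ]
  [ 0  1  -4   0  |  -3 ]
  [ 0  2  -6   0  |  -6 ]
  [ 0  1  -4  -2  |  -7 ]
r3 ← r3 − 2·r2
  [ 1  1  -4   0  |  -6 ]
  [ 0  1  -4   0  |  -3 ]
  [ 0  0   2   0  |   0 ]
  [ 0  1  -4  -2  |  -7 ]
r4 ← r4 − r2
  [ 1  1  -4   0  |  -6 ]
  [ 0  1  -4   0  |  -3 ]
  [ 0  0   2   0  |   0 ]
  [ 0  0   0  -2  |  -4 ]
r3 ← 1/2·r3
  [ 1  1  -4   0  |  -6 ]
  [ 0  1  -4   0  |  -3 ]
  [ 0  0   1   0  |   0 ]
  [ 0  0   0  -2  |  -4 ]
r4 ← -1/2·r4
  [ 1  1  -4  0  |  -6 ]
  [ 0  1  -4  0  |  -3 ]
  [ 0  0   1  0  |   0 ]
  [ 0  0   0  1  |   2 ]
r2 ← r2 + 4·r3
  [ 1  1  -4  0  |  -6 ]
  [ 0  1   0  0  |  -3 ]
  [ 0  0   1  0  |   0 ]
  [ 0  0   0  1  |   2 ]
r1 ← r1 + 4·r3
  [ 1  1  0  0  |  -6 ]
  [ 0  1  0  0  |  -3 ]
  [ 0  0  1  0  |   0 ]
  [ 0  0  0  1  |   2 ]
r1 ← r1 − r2
  [ 1  0  0  0  |  -3 ]
  [ 0  1  0  0  |  -3 ]
  [ 0  0  1  0  |   0 ]
  [ 0  0  0  1  |   2 ]
Reading off the last column: p = -3, q = -3, r = 0, s = 2.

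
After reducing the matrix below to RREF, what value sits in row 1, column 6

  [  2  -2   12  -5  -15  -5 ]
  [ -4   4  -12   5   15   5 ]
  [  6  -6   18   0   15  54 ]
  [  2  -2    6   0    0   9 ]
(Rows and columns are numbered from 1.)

Multiply R1 by 1/2.
  [  1  -1    6  -5/2  -15/2  -5/2 ]
  [ -4   4  -12     5     15     5 ]
  [  6  -6   18     0     15    54 ]
  [  2  -2    6     0      0     9 ]
Add 4 times R1 to R2.
  [ 1  -1   6  -5/2  -15/2  -5/2 ]
  [ 0   0  12    -5    -15    -5 ]
  [ 6  -6  18     0     15    54 ]
  [ 2  -2   6     0      0     9 ]
Subtract 6 times R1 from R3.
  [ 1  -1    6  -5/2  -15/2  -5/2 ]
  [ 0   0   12    -5    -15    -5 ]
  [ 0   0  -18    15     60    69 ]
  [ 2  -2    6     0      0     9 ]
Subtract 2 times R1 from R4.
  [ 1  -1    6  -5/2  -15/2  -5/2 ]
  [ 0   0   12    -5    -15    -5 ]
  [ 0   0  -18    15     60    69 ]
  [ 0   0   -6     5     15    14 ]
Multiply R2 by 1/12.
  [ 1  -1    6   -5/2  -15/2   -5/2 ]
  [ 0   0    1  -5/12   -5/4  -5/12 ]
  [ 0   0  -18     15     60     69 ]
  [ 0   0   -6      5     15     14 ]
Add 18 times R2 to R3.
  [ 1  -1   6   -5/2  -15/2   -5/2 ]
  [ 0   0   1  -5/12   -5/4  -5/12 ]
  [ 0   0   0   15/2   75/2  123/2 ]
  [ 0   0  -6      5     15     14 ]
Add 6 times R2 to R4.
  [ 1  -1  6   -5/2  -15/2   -5/2 ]
  [ 0   0  1  -5/12   -5/4  -5/12 ]
  [ 0   0  0   15/2   75/2  123/2 ]
  [ 0   0  0    5/2   15/2   23/2 ]
Multiply R3 by 2/15.
  [ 1  -1  6   -5/2  -15/2   -5/2 ]
  [ 0   0  1  -5/12   -5/4  -5/12 ]
  [ 0   0  0      1      5   41/5 ]
  [ 0   0  0    5/2   15/2   23/2 ]
Subtract 5/2 times R3 from R4.
  [ 1  -1  6   -5/2  -15/2   -5/2 ]
  [ 0   0  1  -5/12   -5/4  -5/12 ]
  [ 0   0  0      1      5   41/5 ]
  [ 0   0  0      0     -5     -9 ]
Multiply R4 by -1/5.
  [ 1  -1  6   -5/2  -15/2   -5/2 ]
  [ 0   0  1  -5/12   -5/4  -5/12 ]
  [ 0   0  0      1      5   41/5 ]
  [ 0   0  0      0      1    9/5 ]
Subtract 5 times R4 from R3.
  [ 1  -1  6   -5/2  -15/2   -5/2 ]
  [ 0   0  1  -5/12   -5/4  -5/12 ]
  [ 0   0  0      1      0   -4/5 ]
  [ 0   0  0      0      1    9/5 ]
Add 5/4 times R4 to R2.
  [ 1  -1  6   -5/2  -15/2  -5/2 ]
  [ 0   0  1  -5/12      0  11/6 ]
  [ 0   0  0      1      0  -4/5 ]
  [ 0   0  0      0      1   9/5 ]
Add 15/2 times R4 to R1.
  [ 1  -1  6   -5/2  0    11 ]
  [ 0   0  1  -5/12  0  11/6 ]
  [ 0   0  0      1  0  -4/5 ]
  [ 0   0  0      0  1   9/5 ]
Add 5/12 times R3 to R2.
  [ 1  -1  6  -5/2  0    11 ]
  [ 0   0  1     0  0   3/2 ]
  [ 0   0  0     1  0  -4/5 ]
  [ 0   0  0     0  1   9/5 ]
Add 5/2 times R3 to R1.
  [ 1  -1  6  0  0     9 ]
  [ 0   0  1  0  0   3/2 ]
  [ 0   0  0  1  0  -4/5 ]
  [ 0   0  0  0  1   9/5 ]
Subtract 6 times R2 from R1.
  [ 1  -1  0  0  0     0 ]
  [ 0   0  1  0  0   3/2 ]
  [ 0   0  0  1  0  -4/5 ]
  [ 0   0  0  0  1   9/5 ]

0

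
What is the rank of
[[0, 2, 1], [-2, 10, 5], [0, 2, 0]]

rank = 3

Swap R1 and R2.
  [ -2  10  5 ]
  [  0   2  1 ]
  [  0   2  0 ]
Multiply R1 by -1/2.
  [ 1  -5  -5/2 ]
  [ 0   2     1 ]
  [ 0   2     0 ]
Multiply R2 by 1/2.
  [ 1  -5  -5/2 ]
  [ 0   1   1/2 ]
  [ 0   2     0 ]
Subtract 2 times R2 from R3.
  [ 1  -5  -5/2 ]
  [ 0   1   1/2 ]
  [ 0   0    -1 ]
Multiply R3 by -1.
  [ 1  -5  -5/2 ]
  [ 0   1   1/2 ]
  [ 0   0     1 ]
Subtract 1/2 times R3 from R2.
  [ 1  -5  -5/2 ]
  [ 0   1     0 ]
  [ 0   0     1 ]
Add 5/2 times R3 to R1.
  [ 1  -5  0 ]
  [ 0   1  0 ]
  [ 0   0  1 ]
Add 5 times R2 to R1.
  [ 1  0  0 ]
  [ 0  1  0 ]
  [ 0  0  1 ]
The reduced form has 3 nonzero rows.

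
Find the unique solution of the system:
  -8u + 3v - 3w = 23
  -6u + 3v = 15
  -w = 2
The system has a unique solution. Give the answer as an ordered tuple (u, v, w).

Form the augmented matrix and row-reduce:
  [ -8  3  -3  |  23 ]
  [ -6  3   0  |  15 ]
  [  0  0  -1  |   2 ]
Multiply R1 by -1/8.
Add 6 times R1 to R2.
Multiply R2 by 4/3.
Multiply R3 by -1.
Subtract 3 times R3 from R2.
Subtract 3/8 times R3 from R1.
Add 3/8 times R2 to R1.
Reading off the last column: u = -1, v = 3, w = -2.

(-1, 3, -2)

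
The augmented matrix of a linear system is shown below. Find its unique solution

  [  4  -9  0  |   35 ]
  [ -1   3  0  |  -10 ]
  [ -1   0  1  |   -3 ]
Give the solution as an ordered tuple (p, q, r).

(5, -5/3, 2)

R1 ← 1/4·R1
R2 ← R2 + R1
R3 ← R3 + R1
R2 ← 4/3·R2
R3 ← R3 + 9/4·R2
R1 ← R1 + 9/4·R2
Reading off the last column: p = 5, q = -5/3, r = 2.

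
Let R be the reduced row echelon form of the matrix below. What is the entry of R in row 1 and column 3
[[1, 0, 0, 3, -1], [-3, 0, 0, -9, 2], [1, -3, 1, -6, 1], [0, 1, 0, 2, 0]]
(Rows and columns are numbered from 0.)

2

Add 3 times R1 to R2.
  [ 1   0  0   3  -1 ]
  [ 0   0  0   0  -1 ]
  [ 1  -3  1  -6   1 ]
  [ 0   1  0   2   0 ]
Subtract R1 from R3.
  [ 1   0  0   3  -1 ]
  [ 0   0  0   0  -1 ]
  [ 0  -3  1  -9   2 ]
  [ 0   1  0   2   0 ]
Swap R2 and R3.
  [ 1   0  0   3  -1 ]
  [ 0  -3  1  -9   2 ]
  [ 0   0  0   0  -1 ]
  [ 0   1  0   2   0 ]
Multiply R2 by -1/3.
  [ 1  0     0  3    -1 ]
  [ 0  1  -1/3  3  -2/3 ]
  [ 0  0     0  0    -1 ]
  [ 0  1     0  2     0 ]
Subtract R2 from R4.
  [ 1  0     0   3    -1 ]
  [ 0  1  -1/3   3  -2/3 ]
  [ 0  0     0   0    -1 ]
  [ 0  0   1/3  -1   2/3 ]
Swap R3 and R4.
  [ 1  0     0   3    -1 ]
  [ 0  1  -1/3   3  -2/3 ]
  [ 0  0   1/3  -1   2/3 ]
  [ 0  0     0   0    -1 ]
Multiply R3 by 3.
  [ 1  0     0   3    -1 ]
  [ 0  1  -1/3   3  -2/3 ]
  [ 0  0     1  -3     2 ]
  [ 0  0     0   0    -1 ]
Multiply R4 by -1.
  [ 1  0     0   3    -1 ]
  [ 0  1  -1/3   3  -2/3 ]
  [ 0  0     1  -3     2 ]
  [ 0  0     0   0     1 ]
Subtract 2 times R4 from R3.
  [ 1  0     0   3    -1 ]
  [ 0  1  -1/3   3  -2/3 ]
  [ 0  0     1  -3     0 ]
  [ 0  0     0   0     1 ]
Add 2/3 times R4 to R2.
  [ 1  0     0   3  -1 ]
  [ 0  1  -1/3   3   0 ]
  [ 0  0     1  -3   0 ]
  [ 0  0     0   0   1 ]
Add R4 to R1.
  [ 1  0     0   3  0 ]
  [ 0  1  -1/3   3  0 ]
  [ 0  0     1  -3  0 ]
  [ 0  0     0   0  1 ]
Add 1/3 times R3 to R2.
  [ 1  0  0   3  0 ]
  [ 0  1  0   2  0 ]
  [ 0  0  1  -3  0 ]
  [ 0  0  0   0  1 ]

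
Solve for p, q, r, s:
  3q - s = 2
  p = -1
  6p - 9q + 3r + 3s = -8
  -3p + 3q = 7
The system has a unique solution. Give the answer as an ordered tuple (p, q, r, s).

Form the augmented matrix and row-reduce:
  [  0   3  0  -1  |   2 ]
  [  1   0  0   0  |  -1 ]
  [  6  -9  3   3  |  -8 ]
  [ -3   3  0   0  |   7 ]
R1 <=> R2
R3 ← R3 − 6·R1
R4 ← R4 + 3·R1
R2 ← 1/3·R2
R3 ← R3 + 9·R2
R4 ← R4 − 3·R2
R3 ← 1/3·R3
R2 ← R2 + 1/3·R4
Reading off the last column: p = -1, q = 4/3, r = 4/3, s = 2.

(-1, 4/3, 4/3, 2)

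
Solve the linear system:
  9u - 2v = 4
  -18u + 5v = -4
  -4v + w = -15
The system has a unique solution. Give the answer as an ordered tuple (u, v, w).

Form the augmented matrix and row-reduce:
  [   9  -2  0  |    4 ]
  [ -18   5  0  |   -4 ]
  [   0  -4  1  |  -15 ]
r1 ← 1/9·r1
  [   1  -2/9  0  |  4/9 ]
  [ -18     5  0  |   -4 ]
  [   0    -4  1  |  -15 ]
r2 ← r2 + 18·r1
  [ 1  -2/9  0  |  4/9 ]
  [ 0     1  0  |    4 ]
  [ 0    -4  1  |  -15 ]
r3 ← r3 + 4·r2
  [ 1  -2/9  0  |  4/9 ]
  [ 0     1  0  |    4 ]
  [ 0     0  1  |    1 ]
r1 ← r1 + 2/9·r2
  [ 1  0  0  |  4/3 ]
  [ 0  1  0  |    4 ]
  [ 0  0  1  |    1 ]
Reading off the last column: u = 4/3, v = 4, w = 1.

(4/3, 4, 1)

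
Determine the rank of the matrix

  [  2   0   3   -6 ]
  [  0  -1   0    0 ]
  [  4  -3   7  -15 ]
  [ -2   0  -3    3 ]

rank = 4

R1 → 1/2·R1
  [  1   0  3/2   -3 ]
  [  0  -1    0    0 ]
  [  4  -3    7  -15 ]
  [ -2   0   -3    3 ]
R3 → R3 − 4·R1
  [  1   0  3/2  -3 ]
  [  0  -1    0   0 ]
  [  0  -3    1  -3 ]
  [ -2   0   -3   3 ]
R4 → R4 + 2·R1
  [ 1   0  3/2  -3 ]
  [ 0  -1    0   0 ]
  [ 0  -3    1  -3 ]
  [ 0   0    0  -3 ]
R2 → -1·R2
  [ 1   0  3/2  -3 ]
  [ 0   1    0   0 ]
  [ 0  -3    1  -3 ]
  [ 0   0    0  -3 ]
R3 → R3 + 3·R2
  [ 1  0  3/2  -3 ]
  [ 0  1    0   0 ]
  [ 0  0    1  -3 ]
  [ 0  0    0  -3 ]
R4 → -1/3·R4
  [ 1  0  3/2  -3 ]
  [ 0  1    0   0 ]
  [ 0  0    1  -3 ]
  [ 0  0    0   1 ]
R3 → R3 + 3·R4
  [ 1  0  3/2  -3 ]
  [ 0  1    0   0 ]
  [ 0  0    1   0 ]
  [ 0  0    0   1 ]
R1 → R1 + 3·R4
  [ 1  0  3/2  0 ]
  [ 0  1    0  0 ]
  [ 0  0    1  0 ]
  [ 0  0    0  1 ]
R1 → R1 − 3/2·R3
  [ 1  0  0  0 ]
  [ 0  1  0  0 ]
  [ 0  0  1  0 ]
  [ 0  0  0  1 ]
The reduced form has 4 nonzero rows.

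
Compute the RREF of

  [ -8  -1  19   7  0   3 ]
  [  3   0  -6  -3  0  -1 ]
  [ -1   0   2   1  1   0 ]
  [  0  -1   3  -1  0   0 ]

[[1, 0, -2, -1, 0, 0], [0, 1, -3, 1, 0, 0], [0, 0, 0, 0, 1, 0], [0, 0, 0, 0, 0, 1]]

R1 -> -1/8·R1
  [  1  1/8  -19/8  -7/8  0  -3/8 ]
  [  3    0     -6    -3  0    -1 ]
  [ -1    0      2     1  1     0 ]
  [  0   -1      3    -1  0     0 ]
R2 -> R2 − 3·R1
  [  1   1/8  -19/8  -7/8  0  -3/8 ]
  [  0  -3/8    9/8  -3/8  0   1/8 ]
  [ -1     0      2     1  1     0 ]
  [  0    -1      3    -1  0     0 ]
R3 -> R3 + R1
  [ 1   1/8  -19/8  -7/8  0  -3/8 ]
  [ 0  -3/8    9/8  -3/8  0   1/8 ]
  [ 0   1/8   -3/8   1/8  1  -3/8 ]
  [ 0    -1      3    -1  0     0 ]
R2 -> -8/3·R2
  [ 1  1/8  -19/8  -7/8  0  -3/8 ]
  [ 0    1     -3     1  0  -1/3 ]
  [ 0  1/8   -3/8   1/8  1  -3/8 ]
  [ 0   -1      3    -1  0     0 ]
R3 -> R3 − 1/8·R2
  [ 1  1/8  -19/8  -7/8  0  -3/8 ]
  [ 0    1     -3     1  0  -1/3 ]
  [ 0    0      0     0  1  -1/3 ]
  [ 0   -1      3    -1  0     0 ]
R4 -> R4 + R2
  [ 1  1/8  -19/8  -7/8  0  -3/8 ]
  [ 0    1     -3     1  0  -1/3 ]
  [ 0    0      0     0  1  -1/3 ]
  [ 0    0      0     0  0  -1/3 ]
R4 -> -3·R4
  [ 1  1/8  -19/8  -7/8  0  -3/8 ]
  [ 0    1     -3     1  0  -1/3 ]
  [ 0    0      0     0  1  -1/3 ]
  [ 0    0      0     0  0     1 ]
R3 -> R3 + 1/3·R4
  [ 1  1/8  -19/8  -7/8  0  -3/8 ]
  [ 0    1     -3     1  0  -1/3 ]
  [ 0    0      0     0  1     0 ]
  [ 0    0      0     0  0     1 ]
R2 -> R2 + 1/3·R4
  [ 1  1/8  -19/8  -7/8  0  -3/8 ]
  [ 0    1     -3     1  0     0 ]
  [ 0    0      0     0  1     0 ]
  [ 0    0      0     0  0     1 ]
R1 -> R1 + 3/8·R4
  [ 1  1/8  -19/8  -7/8  0  0 ]
  [ 0    1     -3     1  0  0 ]
  [ 0    0      0     0  1  0 ]
  [ 0    0      0     0  0  1 ]
R1 -> R1 − 1/8·R2
  [ 1  0  -2  -1  0  0 ]
  [ 0  1  -3   1  0  0 ]
  [ 0  0   0   0  1  0 ]
  [ 0  0   0   0  0  1 ]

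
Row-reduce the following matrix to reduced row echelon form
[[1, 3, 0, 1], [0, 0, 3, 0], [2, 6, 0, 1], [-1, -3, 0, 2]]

R3 ← R3 − 2·R1
  [  1   3  0   1 ]
  [  0   0  3   0 ]
  [  0   0  0  -1 ]
  [ -1  -3  0   2 ]
R4 ← R4 + R1
  [ 1  3  0   1 ]
  [ 0  0  3   0 ]
  [ 0  0  0  -1 ]
  [ 0  0  0   3 ]
R2 ← 1/3·R2
  [ 1  3  0   1 ]
  [ 0  0  1   0 ]
  [ 0  0  0  -1 ]
  [ 0  0  0   3 ]
R3 ← -1·R3
  [ 1  3  0  1 ]
  [ 0  0  1  0 ]
  [ 0  0  0  1 ]
  [ 0  0  0  3 ]
R4 ← R4 − 3·R3
  [ 1  3  0  1 ]
  [ 0  0  1  0 ]
  [ 0  0  0  1 ]
  [ 0  0  0  0 ]
R1 ← R1 − R3
  [ 1  3  0  0 ]
  [ 0  0  1  0 ]
  [ 0  0  0  1 ]
  [ 0  0  0  0 ]

[[1, 3, 0, 0], [0, 0, 1, 0], [0, 0, 0, 1], [0, 0, 0, 0]]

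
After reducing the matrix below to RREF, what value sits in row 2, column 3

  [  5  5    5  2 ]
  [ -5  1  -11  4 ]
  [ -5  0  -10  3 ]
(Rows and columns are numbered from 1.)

r1 → 1/5·r1
  [  1  1    1  2/5 ]
  [ -5  1  -11    4 ]
  [ -5  0  -10    3 ]
r2 → r2 + 5·r1
  [  1  1    1  2/5 ]
  [  0  6   -6    6 ]
  [ -5  0  -10    3 ]
r3 → r3 + 5·r1
  [ 1  1   1  2/5 ]
  [ 0  6  -6    6 ]
  [ 0  5  -5    5 ]
r2 → 1/6·r2
  [ 1  1   1  2/5 ]
  [ 0  1  -1    1 ]
  [ 0  5  -5    5 ]
r3 → r3 − 5·r2
  [ 1  1   1  2/5 ]
  [ 0  1  -1    1 ]
  [ 0  0   0    0 ]
r1 → r1 − r2
  [ 1  0   2  -3/5 ]
  [ 0  1  -1     1 ]
  [ 0  0   0     0 ]

-1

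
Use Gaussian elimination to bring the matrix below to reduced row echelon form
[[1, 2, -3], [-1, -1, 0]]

[[1, 0, 3], [0, 1, -3]]

R2 ← R2 + R1
  [ 1  2  -3 ]
  [ 0  1  -3 ]
R1 ← R1 − 2·R2
  [ 1  0   3 ]
  [ 0  1  -3 ]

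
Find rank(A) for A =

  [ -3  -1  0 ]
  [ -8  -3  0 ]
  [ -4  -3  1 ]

rank = 3

Multiply ρ1 by -1/3.
Add 8 times ρ1 to ρ2.
Add 4 times ρ1 to ρ3.
Multiply ρ2 by -3.
Add 5/3 times ρ2 to ρ3.
Subtract 1/3 times ρ2 from ρ1.
The reduced form has 3 nonzero rows.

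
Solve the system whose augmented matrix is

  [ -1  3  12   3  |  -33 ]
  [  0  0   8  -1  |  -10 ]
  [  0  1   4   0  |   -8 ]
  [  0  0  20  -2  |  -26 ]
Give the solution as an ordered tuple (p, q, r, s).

R1 := -1·R1
R2 <=> R3
R3 := 1/8·R3
R4 := R4 − 20·R3
R4 := 2·R4
R3 := R3 + 1/8·R4
R1 := R1 + 3·R4
R2 := R2 − 4·R3
R1 := R1 + 12·R3
R1 := R1 + 3·R2
Reading off the last column: p = 3, q = -2, r = -3/2, s = -2.

(3, -2, -3/2, -2)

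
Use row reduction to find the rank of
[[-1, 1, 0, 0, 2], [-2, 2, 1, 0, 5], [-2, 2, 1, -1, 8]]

Multiply r1 by -1.
  [  1  -1  0   0  -2 ]
  [ -2   2  1   0   5 ]
  [ -2   2  1  -1   8 ]
Add 2 times r1 to r2.
  [  1  -1  0   0  -2 ]
  [  0   0  1   0   1 ]
  [ -2   2  1  -1   8 ]
Add 2 times r1 to r3.
  [ 1  -1  0   0  -2 ]
  [ 0   0  1   0   1 ]
  [ 0   0  1  -1   4 ]
Subtract r2 from r3.
  [ 1  -1  0   0  -2 ]
  [ 0   0  1   0   1 ]
  [ 0   0  0  -1   3 ]
Multiply r3 by -1.
  [ 1  -1  0  0  -2 ]
  [ 0   0  1  0   1 ]
  [ 0   0  0  1  -3 ]
The reduced form has 3 nonzero rows.

rank = 3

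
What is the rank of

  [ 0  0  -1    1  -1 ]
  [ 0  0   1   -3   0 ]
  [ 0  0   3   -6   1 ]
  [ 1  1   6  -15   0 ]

R1 ↔ R4
  [ 1  1   6  -15   0 ]
  [ 0  0   1   -3   0 ]
  [ 0  0   3   -6   1 ]
  [ 0  0  -1    1  -1 ]
R3 → R3 − 3·R2
  [ 1  1   6  -15   0 ]
  [ 0  0   1   -3   0 ]
  [ 0  0   0    3   1 ]
  [ 0  0  -1    1  -1 ]
R4 → R4 + R2
  [ 1  1  6  -15   0 ]
  [ 0  0  1   -3   0 ]
  [ 0  0  0    3   1 ]
  [ 0  0  0   -2  -1 ]
R3 → 1/3·R3
  [ 1  1  6  -15    0 ]
  [ 0  0  1   -3    0 ]
  [ 0  0  0    1  1/3 ]
  [ 0  0  0   -2   -1 ]
R4 → R4 + 2·R3
  [ 1  1  6  -15     0 ]
  [ 0  0  1   -3     0 ]
  [ 0  0  0    1   1/3 ]
  [ 0  0  0    0  -1/3 ]
R4 → -3·R4
  [ 1  1  6  -15    0 ]
  [ 0  0  1   -3    0 ]
  [ 0  0  0    1  1/3 ]
  [ 0  0  0    0    1 ]
R3 → R3 − 1/3·R4
  [ 1  1  6  -15  0 ]
  [ 0  0  1   -3  0 ]
  [ 0  0  0    1  0 ]
  [ 0  0  0    0  1 ]
R2 → R2 + 3·R3
  [ 1  1  6  -15  0 ]
  [ 0  0  1    0  0 ]
  [ 0  0  0    1  0 ]
  [ 0  0  0    0  1 ]
R1 → R1 + 15·R3
  [ 1  1  6  0  0 ]
  [ 0  0  1  0  0 ]
  [ 0  0  0  1  0 ]
  [ 0  0  0  0  1 ]
R1 → R1 − 6·R2
  [ 1  1  0  0  0 ]
  [ 0  0  1  0  0 ]
  [ 0  0  0  1  0 ]
  [ 0  0  0  0  1 ]
The reduced form has 4 nonzero rows.

rank = 4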